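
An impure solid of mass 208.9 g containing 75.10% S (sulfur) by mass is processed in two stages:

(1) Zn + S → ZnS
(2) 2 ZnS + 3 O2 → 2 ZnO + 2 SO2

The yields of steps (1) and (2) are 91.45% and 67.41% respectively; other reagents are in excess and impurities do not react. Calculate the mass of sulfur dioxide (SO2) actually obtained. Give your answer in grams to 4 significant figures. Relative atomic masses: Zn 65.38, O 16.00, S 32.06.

193.2 g

Pure S = 208.9 × 0.7510 = 156.88 g.
M(S) = 32.06 g/mol.
M(SO2) = 32.06 + 2(16.00) = 64.06 g/mol.
n(S) = 156.88 / 32.06 = 4.8934 mol.
Step 1 (S:ZnS = 1:1): theoretical n(ZnS) = 4.8934 mol; at 91.45% yield, n(ZnS) = 4.4751 mol.
Step 2 (ZnS:SO2 = 2:2): theoretical n(SO2) = 4.4751 mol, so theoretical mass = 4.4751 × 64.06 = 286.67 g.
At 67.41% yield, actual mass of SO2 = 286.67 × 0.6741 = 193.25 g.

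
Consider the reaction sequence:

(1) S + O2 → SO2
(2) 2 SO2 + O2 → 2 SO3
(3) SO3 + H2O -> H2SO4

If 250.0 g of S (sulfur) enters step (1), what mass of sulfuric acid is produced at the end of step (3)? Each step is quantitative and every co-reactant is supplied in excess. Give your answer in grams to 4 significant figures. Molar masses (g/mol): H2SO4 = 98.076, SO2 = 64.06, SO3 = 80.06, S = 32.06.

n(S) = 250.0 / 32.06 = 7.7979 mol.
Reaction (1): S→SO2 ratio 1:1 ⇒ n(SO2) = 7.7979 mol.
Reaction (2): SO2→SO3 ratio 2:2 ⇒ n(SO3) = 7.7979 mol.
Reaction (3): SO3→H2SO4 ratio 1:1 ⇒ n(H2SO4) = 7.7979 mol.
Mass of H2SO4 = 7.7979 × 98.076 = 764.78 g.

764.8 g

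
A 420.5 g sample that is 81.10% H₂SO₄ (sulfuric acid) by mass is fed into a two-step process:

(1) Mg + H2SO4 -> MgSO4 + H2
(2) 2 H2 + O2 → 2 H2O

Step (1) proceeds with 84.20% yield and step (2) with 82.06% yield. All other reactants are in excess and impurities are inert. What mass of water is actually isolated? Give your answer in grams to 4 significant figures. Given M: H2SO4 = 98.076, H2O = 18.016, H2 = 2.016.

43.28 g

Pure H2SO4 = 420.5 × 0.8110 = 341.03 g.
n(H2SO4) = 341.03 / 98.076 = 3.4772 mol.
Step 1 (H2SO4:H2 = 1:1): theoretical n(H2) = 3.4772 mol; at 84.20% yield, n(H2) = 2.9278 mol.
Step 2 (H2:H2O = 2:2): theoretical n(H2O) = 2.9278 mol, so theoretical mass = 2.9278 × 18.016 = 52.747 g.
At 82.06% yield, actual mass of H2O = 52.747 × 0.8206 = 43.284 g.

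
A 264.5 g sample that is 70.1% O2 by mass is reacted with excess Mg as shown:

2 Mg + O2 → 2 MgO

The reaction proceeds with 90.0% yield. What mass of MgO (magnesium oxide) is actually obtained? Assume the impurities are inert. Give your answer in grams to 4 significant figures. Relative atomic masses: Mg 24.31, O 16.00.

Pure O2 available = 264.5 g × 0.701 = 185.41 g.
M(O2) = 2(16.00) = 32.00 g/mol.
M(MgO) = 24.31 + 16.00 = 40.31 g/mol.
n(O2) = 185.41 g / 32.00 g/mol = 5.7942 mol.
From the equation the O2:MgO mole ratio is 1:2, so n(MgO) = 5.7942 × 2/1 = 11.588 mol.
Mass of MgO = 11.588 mol × 40.31 g/mol = 467.13 g.
Actual mass collected = 467.13 g × 0.900 = 420.42 g.

420.4 g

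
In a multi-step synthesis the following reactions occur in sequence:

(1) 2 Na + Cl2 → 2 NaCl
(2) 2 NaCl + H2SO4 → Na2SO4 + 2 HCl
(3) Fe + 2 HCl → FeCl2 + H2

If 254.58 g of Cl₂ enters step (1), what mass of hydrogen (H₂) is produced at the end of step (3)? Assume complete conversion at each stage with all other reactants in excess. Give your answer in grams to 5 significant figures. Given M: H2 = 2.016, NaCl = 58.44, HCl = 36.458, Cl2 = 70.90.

7.2388 g

n(Cl2) = 254.58 / 70.90 = 3.59069 mol.
Reaction (1): Cl2→NaCl ratio 1:2 ⇒ n(NaCl) = 7.18138 mol.
Reaction (2): NaCl→HCl ratio 2:2 ⇒ n(HCl) = 7.18138 mol.
Reaction (3): HCl→H2 ratio 2:1 ⇒ n(H2) = 3.59069 mol.
Mass of H2 = 3.59069 × 2.016 = 7.23883 g.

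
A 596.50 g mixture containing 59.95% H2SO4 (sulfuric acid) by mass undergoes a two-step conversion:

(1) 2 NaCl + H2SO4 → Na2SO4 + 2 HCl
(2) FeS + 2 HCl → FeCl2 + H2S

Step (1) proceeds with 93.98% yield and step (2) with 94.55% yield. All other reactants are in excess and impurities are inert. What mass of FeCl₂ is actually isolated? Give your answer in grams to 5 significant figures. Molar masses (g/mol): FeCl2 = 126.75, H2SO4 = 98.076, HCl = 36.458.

410.66 g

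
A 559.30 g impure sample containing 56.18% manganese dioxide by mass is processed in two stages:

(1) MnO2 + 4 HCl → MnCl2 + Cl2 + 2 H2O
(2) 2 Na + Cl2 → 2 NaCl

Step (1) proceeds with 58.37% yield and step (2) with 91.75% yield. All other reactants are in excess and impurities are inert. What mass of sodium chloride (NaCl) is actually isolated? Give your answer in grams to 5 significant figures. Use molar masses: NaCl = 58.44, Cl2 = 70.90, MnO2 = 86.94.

Pure MnO2 = 559.30 × 0.5618 = 314.215 g.
n(MnO2) = 314.215 / 86.94 = 3.61416 mol.
Step 1 (MnO2:Cl2 = 1:1): theoretical n(Cl2) = 3.61416 mol; at 58.37% yield, n(Cl2) = 2.10958 mol.
Step 2 (Cl2:NaCl = 1:2): theoretical n(NaCl) = 4.21917 mol, so theoretical mass = 4.21917 × 58.44 = 246.568 g.
At 91.75% yield, actual mass of NaCl = 246.568 × 0.9175 = 226.226 g.

226.23 g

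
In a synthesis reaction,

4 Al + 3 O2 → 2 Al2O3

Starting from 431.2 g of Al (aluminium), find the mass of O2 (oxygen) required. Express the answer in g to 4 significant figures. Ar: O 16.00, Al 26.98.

383.6 g

M(Al) = 26.98 g/mol.
M(O2) = 2(16.00) = 32.00 g/mol.
n(Al) = 431.20 g / 26.98 g/mol = 15.982 mol.
From the equation the Al:O2 mole ratio is 4:3, so n(O2) = 15.982 × 3/4 = 11.987 mol.
Mass of O2 = 11.987 mol × 32.00 g/mol = 383.57 g.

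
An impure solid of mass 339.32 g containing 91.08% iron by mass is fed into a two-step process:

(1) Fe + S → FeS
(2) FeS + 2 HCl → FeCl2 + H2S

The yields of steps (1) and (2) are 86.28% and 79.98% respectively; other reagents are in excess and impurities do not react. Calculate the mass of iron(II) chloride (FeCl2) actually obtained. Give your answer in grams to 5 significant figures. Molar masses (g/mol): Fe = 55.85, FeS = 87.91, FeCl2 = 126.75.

484.00 g

Pure Fe = 339.32 × 0.9108 = 309.053 g.
n(Fe) = 309.053 / 55.85 = 5.53362 mol.
Step 1 (Fe:FeS = 1:1): theoretical n(FeS) = 5.53362 mol; at 86.28% yield, n(FeS) = 4.77441 mol.
Step 2 (FeS:FeCl2 = 1:1): theoretical n(FeCl2) = 4.77441 mol, so theoretical mass = 4.77441 × 126.75 = 605.156 g.
At 79.98% yield, actual mass of FeCl2 = 605.156 × 0.7998 = 484.004 g.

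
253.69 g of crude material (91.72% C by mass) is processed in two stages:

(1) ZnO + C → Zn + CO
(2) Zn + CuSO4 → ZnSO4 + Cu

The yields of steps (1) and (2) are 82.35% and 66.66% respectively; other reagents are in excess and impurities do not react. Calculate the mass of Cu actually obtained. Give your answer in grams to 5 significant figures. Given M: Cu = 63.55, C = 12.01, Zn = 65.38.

675.88 g

Pure C = 253.69 × 0.9172 = 232.684 g.
n(C) = 232.684 / 12.01 = 19.3742 mol.
Step 1 (C:Zn = 1:1): theoretical n(Zn) = 19.3742 mol; at 82.35% yield, n(Zn) = 15.9547 mol.
Step 2 (Zn:Cu = 1:1): theoretical n(Cu) = 15.9547 mol, so theoretical mass = 15.9547 × 63.55 = 1013.92 g.
At 66.66% yield, actual mass of Cu = 1013.92 × 0.6666 = 675.879 g.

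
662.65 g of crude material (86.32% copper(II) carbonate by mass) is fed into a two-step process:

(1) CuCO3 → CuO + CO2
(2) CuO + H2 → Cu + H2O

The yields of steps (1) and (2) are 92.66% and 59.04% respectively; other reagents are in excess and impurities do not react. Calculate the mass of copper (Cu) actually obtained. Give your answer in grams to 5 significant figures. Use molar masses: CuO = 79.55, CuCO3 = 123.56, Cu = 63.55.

160.94 g

Pure CuCO3 = 662.65 × 0.8632 = 571.999 g.
n(CuCO3) = 571.999 / 123.56 = 4.62933 mol.
Step 1 (CuCO3:CuO = 1:1): theoretical n(CuO) = 4.62933 mol; at 92.66% yield, n(CuO) = 4.28953 mol.
Step 2 (CuO:Cu = 1:1): theoretical n(Cu) = 4.28953 mol, so theoretical mass = 4.28953 × 63.55 = 272.600 g.
At 59.04% yield, actual mass of Cu = 272.600 × 0.5904 = 160.943 g.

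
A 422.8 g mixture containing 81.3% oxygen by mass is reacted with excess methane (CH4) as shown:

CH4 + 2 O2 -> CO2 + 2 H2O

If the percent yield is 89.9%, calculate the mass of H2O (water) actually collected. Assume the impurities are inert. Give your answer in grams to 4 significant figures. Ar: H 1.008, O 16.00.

Pure O2 available = 422.8 g × 0.813 = 343.74 g.
M(O2) = 2(16.00) = 32.00 g/mol.
M(H2O) = 2(1.008) + 16.00 = 18.016 g/mol.
n(O2) = 343.74 g / 32.00 g/mol = 10.742 mol.
From the equation the O2:H2O mole ratio is 2:2, so n(H2O) = 10.742 × 2/2 = 10.742 mol.
Mass of H2O = 10.742 mol × 18.016 g/mol = 193.52 g.
Actual mass collected = 193.52 g × 0.899 = 173.98 g.

174.0 g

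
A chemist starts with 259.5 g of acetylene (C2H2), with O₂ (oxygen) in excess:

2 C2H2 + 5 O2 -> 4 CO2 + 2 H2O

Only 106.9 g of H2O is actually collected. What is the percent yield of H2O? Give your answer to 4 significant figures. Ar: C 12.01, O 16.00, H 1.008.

M(C2H2) = 2(12.01) + 2(1.008) = 26.036 g/mol.
M(H2O) = 2(1.008) + 16.00 = 18.016 g/mol.
n(C2H2) = 259.50 g / 26.036 g/mol = 9.9670 mol.
From the equation the C2H2:H2O mole ratio is 2:2, so n(H2O) = 9.9670 × 2/2 = 9.9670 mol.
Mass of H2O = 9.9670 mol × 18.016 g/mol = 179.56 g.
This is the theoretical yield. Percent yield = 106.9 g / 179.56 g × 100% = 59.533%.

59.53 %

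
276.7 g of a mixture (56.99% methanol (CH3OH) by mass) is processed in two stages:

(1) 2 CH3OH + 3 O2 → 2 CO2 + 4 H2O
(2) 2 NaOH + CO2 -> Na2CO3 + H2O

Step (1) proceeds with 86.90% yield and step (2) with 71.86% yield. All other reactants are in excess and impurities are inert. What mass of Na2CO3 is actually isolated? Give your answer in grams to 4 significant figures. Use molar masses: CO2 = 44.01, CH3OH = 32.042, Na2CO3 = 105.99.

325.7 g

Pure CH3OH = 276.7 × 0.5699 = 157.69 g.
n(CH3OH) = 157.69 / 32.042 = 4.9214 mol.
Step 1 (CH3OH:CO2 = 2:2): theoretical n(CO2) = 4.9214 mol; at 86.90% yield, n(CO2) = 4.2767 mol.
Step 2 (CO2:Na2CO3 = 1:1): theoretical n(Na2CO3) = 4.2767 mol, so theoretical mass = 4.2767 × 105.99 = 453.29 g.
At 71.86% yield, actual mass of Na2CO3 = 453.29 × 0.7186 = 325.73 g.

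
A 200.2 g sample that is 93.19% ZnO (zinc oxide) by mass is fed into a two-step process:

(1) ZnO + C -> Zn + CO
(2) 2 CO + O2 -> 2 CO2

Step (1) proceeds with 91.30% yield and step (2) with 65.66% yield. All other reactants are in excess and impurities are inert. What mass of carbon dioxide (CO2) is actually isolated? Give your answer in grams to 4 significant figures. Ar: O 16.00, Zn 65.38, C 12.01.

Pure ZnO = 200.2 × 0.9319 = 186.57 g.
M(ZnO) = 65.38 + 16.00 = 81.38 g/mol.
M(CO2) = 12.01 + 2(16.00) = 44.01 g/mol.
n(ZnO) = 186.57 / 81.38 = 2.2925 mol.
Step 1 (ZnO:CO = 1:1): theoretical n(CO) = 2.2925 mol; at 91.30% yield, n(CO) = 2.0931 mol.
Step 2 (CO:CO2 = 2:2): theoretical n(CO2) = 2.0931 mol, so theoretical mass = 2.0931 × 44.01 = 92.117 g.
At 65.66% yield, actual mass of CO2 = 92.117 × 0.6566 = 60.484 g.

60.48 g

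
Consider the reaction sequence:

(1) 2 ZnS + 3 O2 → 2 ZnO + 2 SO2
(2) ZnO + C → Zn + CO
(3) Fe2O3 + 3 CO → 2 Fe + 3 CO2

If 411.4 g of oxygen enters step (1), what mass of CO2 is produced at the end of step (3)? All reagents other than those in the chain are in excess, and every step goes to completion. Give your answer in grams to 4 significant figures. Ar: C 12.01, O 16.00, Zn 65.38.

M(O2) = 2(16.00) = 32.00 g/mol.
M(CO2) = 12.01 + 2(16.00) = 44.01 g/mol.
n(O2) = 411.4 / 32.00 = 12.856 mol.
Reaction (1): O2→ZnO ratio 3:2 ⇒ n(ZnO) = 8.5708 mol.
Reaction (2): ZnO→CO ratio 1:1 ⇒ n(CO) = 8.5708 mol.
Reaction (3): CO→CO2 ratio 3:3 ⇒ n(CO2) = 8.5708 mol.
Mass of CO2 = 8.5708 × 44.01 = 377.20 g.

377.2 g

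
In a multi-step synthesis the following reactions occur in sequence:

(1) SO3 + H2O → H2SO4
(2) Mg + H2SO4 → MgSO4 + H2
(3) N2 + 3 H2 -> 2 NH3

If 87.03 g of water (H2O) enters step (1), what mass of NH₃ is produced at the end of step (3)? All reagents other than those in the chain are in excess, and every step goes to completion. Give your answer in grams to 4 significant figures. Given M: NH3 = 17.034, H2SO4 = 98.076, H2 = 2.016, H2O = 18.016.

54.86 g

n(H2O) = 87.03 / 18.016 = 4.8307 mol.
Reaction (1): H2O→H2SO4 ratio 1:1 ⇒ n(H2SO4) = 4.8307 mol.
Reaction (2): H2SO4→H2 ratio 1:1 ⇒ n(H2) = 4.8307 mol.
Reaction (3): H2→NH3 ratio 3:2 ⇒ n(NH3) = 3.2205 mol.
Mass of NH3 = 3.2205 × 17.034 = 54.857 g.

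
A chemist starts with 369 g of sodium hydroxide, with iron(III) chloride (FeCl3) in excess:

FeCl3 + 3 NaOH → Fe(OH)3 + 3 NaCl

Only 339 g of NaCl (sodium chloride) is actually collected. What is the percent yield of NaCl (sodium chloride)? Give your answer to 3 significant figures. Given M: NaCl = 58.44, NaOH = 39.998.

62.9 %

n(NaOH) = 369.0 g / 39.998 g/mol = 9.225 mol.
From the equation the NaOH:NaCl mole ratio is 3:3, so n(NaCl) = 9.225 × 3/3 = 9.225 mol.
Mass of NaCl = 9.225 mol × 58.44 g/mol = 539.1 g.
This is the theoretical yield. Percent yield = 339 g / 539.1 g × 100% = 62.88%.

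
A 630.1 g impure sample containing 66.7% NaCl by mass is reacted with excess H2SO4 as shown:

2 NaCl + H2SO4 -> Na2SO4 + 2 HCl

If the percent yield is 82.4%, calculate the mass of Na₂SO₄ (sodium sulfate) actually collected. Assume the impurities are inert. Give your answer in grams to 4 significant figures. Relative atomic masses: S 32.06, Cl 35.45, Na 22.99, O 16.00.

Pure NaCl available = 630.1 g × 0.667 = 420.28 g.
M(NaCl) = 22.99 + 35.45 = 58.44 g/mol.
M(Na2SO4) = 2(22.99) + 32.06 + 4(16.00) = 142.04 g/mol.
n(NaCl) = 420.28 g / 58.44 g/mol = 7.1916 mol.
From the equation the NaCl:Na2SO4 mole ratio is 2:1, so n(Na2SO4) = 7.1916 × 1/2 = 3.5958 mol.
Mass of Na2SO4 = 3.5958 mol × 142.04 g/mol = 510.75 g.
Actual mass collected = 510.75 g × 0.824 = 420.86 g.

420.9 g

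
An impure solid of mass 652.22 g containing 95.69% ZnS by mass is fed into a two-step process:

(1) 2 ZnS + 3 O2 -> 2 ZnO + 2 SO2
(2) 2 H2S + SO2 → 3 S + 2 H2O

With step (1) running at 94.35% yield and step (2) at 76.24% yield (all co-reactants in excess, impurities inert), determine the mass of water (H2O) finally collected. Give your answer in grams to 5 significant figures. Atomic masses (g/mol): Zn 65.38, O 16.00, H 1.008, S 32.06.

Pure ZnS = 652.22 × 0.9569 = 624.109 g.
M(ZnS) = 65.38 + 32.06 = 97.44 g/mol.
M(H2O) = 2(1.008) + 16.00 = 18.016 g/mol.
n(ZnS) = 624.109 / 97.44 = 6.40506 mol.
Step 1 (ZnS:SO2 = 2:2): theoretical n(SO2) = 6.40506 mol; at 94.35% yield, n(SO2) = 6.04318 mol.
Step 2 (SO2:H2O = 1:2): theoretical n(H2O) = 12.0864 mol, so theoretical mass = 12.0864 × 18.016 = 217.748 g.
At 76.24% yield, actual mass of H2O = 217.748 × 0.7624 = 166.011 g.

166.01 g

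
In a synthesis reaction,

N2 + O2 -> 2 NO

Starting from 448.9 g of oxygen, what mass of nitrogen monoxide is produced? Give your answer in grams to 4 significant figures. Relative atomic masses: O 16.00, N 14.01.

M(O2) = 2(16.00) = 32.00 g/mol.
M(NO) = 14.01 + 16.00 = 30.01 g/mol.
n(O2) = 448.90 g / 32.00 g/mol = 14.028 mol.
From the equation the O2:NO mole ratio is 1:2, so n(NO) = 14.028 × 2/1 = 28.056 mol.
Mass of NO = 28.056 mol × 30.01 g/mol = 841.97 g.

842.0 g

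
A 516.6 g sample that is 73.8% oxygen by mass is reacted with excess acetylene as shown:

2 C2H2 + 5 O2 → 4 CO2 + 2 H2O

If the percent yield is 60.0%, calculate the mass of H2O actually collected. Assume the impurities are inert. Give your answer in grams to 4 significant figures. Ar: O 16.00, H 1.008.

Pure O2 available = 516.6 g × 0.738 = 381.25 g.
M(O2) = 2(16.00) = 32.00 g/mol.
M(H2O) = 2(1.008) + 16.00 = 18.016 g/mol.
n(O2) = 381.25 g / 32.00 g/mol = 11.914 mol.
From the equation the O2:H2O mole ratio is 5:2, so n(H2O) = 11.914 × 2/5 = 4.7656 mol.
Mass of H2O = 4.7656 mol × 18.016 g/mol = 85.858 g.
Actual mass collected = 85.858 g × 0.600 = 51.515 g.

51.51 g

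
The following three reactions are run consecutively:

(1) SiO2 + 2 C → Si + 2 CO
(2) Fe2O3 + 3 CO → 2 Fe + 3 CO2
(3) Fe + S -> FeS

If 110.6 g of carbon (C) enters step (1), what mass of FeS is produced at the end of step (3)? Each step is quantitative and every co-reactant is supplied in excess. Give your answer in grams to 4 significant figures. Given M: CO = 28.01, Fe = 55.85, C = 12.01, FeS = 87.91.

n(C) = 110.6 / 12.01 = 9.2090 mol.
Reaction (1): C→CO ratio 2:2 ⇒ n(CO) = 9.2090 mol.
Reaction (2): CO→Fe ratio 3:2 ⇒ n(Fe) = 6.1393 mol.
Reaction (3): Fe→FeS ratio 1:1 ⇒ n(FeS) = 6.1393 mol.
Mass of FeS = 6.1393 × 87.91 = 539.71 g.

539.7 g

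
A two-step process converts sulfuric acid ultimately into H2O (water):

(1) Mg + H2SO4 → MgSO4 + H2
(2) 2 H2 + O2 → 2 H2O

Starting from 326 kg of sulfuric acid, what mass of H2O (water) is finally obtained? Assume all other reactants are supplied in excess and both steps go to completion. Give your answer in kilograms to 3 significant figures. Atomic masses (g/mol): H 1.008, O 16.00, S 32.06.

M(H2SO4) = 2(1.008) + 32.06 + 4(16.00) = 98.076 g/mol.
M(H2O) = 2(1.008) + 16.00 = 18.016 g/mol.
326 kg = 326000 g.
n(H2SO4) = 326000 / 98.076 = 3324 mol.
Step 1 gives a 1:1 ratio of H2SO4 to H2, so n(H2) = 3324 mol.
In step 2 the H2:H2O ratio is 2:2, so n(H2O) = 3324 mol.
Mass of H2O = 3324 × 18.016 = 59880 g = 59.9 kg.

59.9 kg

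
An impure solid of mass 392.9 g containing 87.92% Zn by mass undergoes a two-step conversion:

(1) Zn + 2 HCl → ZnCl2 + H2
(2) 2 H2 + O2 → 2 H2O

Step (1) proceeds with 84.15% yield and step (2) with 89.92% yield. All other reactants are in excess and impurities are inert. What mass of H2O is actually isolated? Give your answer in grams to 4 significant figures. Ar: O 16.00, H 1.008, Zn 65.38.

72.03 g

Pure Zn = 392.9 × 0.8792 = 345.44 g.
M(Zn) = 65.38 g/mol.
M(H2O) = 2(1.008) + 16.00 = 18.016 g/mol.
n(Zn) = 345.44 / 65.38 = 5.2835 mol.
Step 1 (Zn:H2 = 1:1): theoretical n(H2) = 5.2835 mol; at 84.15% yield, n(H2) = 4.4461 mol.
Step 2 (H2:H2O = 2:2): theoretical n(H2O) = 4.4461 mol, so theoretical mass = 4.4461 × 18.016 = 80.101 g.
At 89.92% yield, actual mass of H2O = 80.101 × 0.8992 = 72.027 g.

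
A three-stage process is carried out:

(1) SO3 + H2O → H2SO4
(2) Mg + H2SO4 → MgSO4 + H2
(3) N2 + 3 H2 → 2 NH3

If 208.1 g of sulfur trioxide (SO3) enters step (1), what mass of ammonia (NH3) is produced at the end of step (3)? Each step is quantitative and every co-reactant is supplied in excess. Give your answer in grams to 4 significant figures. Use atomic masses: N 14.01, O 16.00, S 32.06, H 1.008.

29.52 g

M(SO3) = 32.06 + 3(16.00) = 80.06 g/mol.
M(NH3) = 14.01 + 3(1.008) = 17.034 g/mol.
n(SO3) = 208.1 / 80.06 = 2.5993 mol.
Reaction (1): SO3→H2SO4 ratio 1:1 ⇒ n(H2SO4) = 2.5993 mol.
Reaction (2): H2SO4→H2 ratio 1:1 ⇒ n(H2) = 2.5993 mol.
Reaction (3): H2→NH3 ratio 3:2 ⇒ n(NH3) = 1.7329 mol.
Mass of NH3 = 1.7329 × 17.034 = 29.518 g.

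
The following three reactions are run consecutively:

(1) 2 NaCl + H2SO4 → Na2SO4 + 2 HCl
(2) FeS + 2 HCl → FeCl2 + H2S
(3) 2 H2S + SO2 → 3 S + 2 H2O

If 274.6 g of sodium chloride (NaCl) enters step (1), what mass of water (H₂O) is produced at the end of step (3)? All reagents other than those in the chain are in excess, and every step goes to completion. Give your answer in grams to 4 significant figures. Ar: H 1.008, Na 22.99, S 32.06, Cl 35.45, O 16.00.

42.33 g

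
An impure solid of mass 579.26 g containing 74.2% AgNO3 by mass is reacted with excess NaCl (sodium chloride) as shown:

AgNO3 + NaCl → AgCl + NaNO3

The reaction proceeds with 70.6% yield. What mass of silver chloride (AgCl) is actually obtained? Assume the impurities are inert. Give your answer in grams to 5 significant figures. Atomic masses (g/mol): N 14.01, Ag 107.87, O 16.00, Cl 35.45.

256.00 g

Pure AgNO3 available = 579.26 g × 0.742 = 429.811 g.
M(AgNO3) = 107.87 + 14.01 + 3(16.00) = 169.88 g/mol.
M(AgCl) = 107.87 + 35.45 = 143.32 g/mol.
n(AgNO3) = 429.811 g / 169.88 g/mol = 2.53009 mol.
From the equation the AgNO3:AgCl mole ratio is 1:1, so n(AgCl) = 2.53009 × 1/1 = 2.53009 mol.
Mass of AgCl = 2.53009 mol × 143.32 g/mol = 362.612 g.
Actual mass collected = 362.612 g × 0.706 = 256.004 g.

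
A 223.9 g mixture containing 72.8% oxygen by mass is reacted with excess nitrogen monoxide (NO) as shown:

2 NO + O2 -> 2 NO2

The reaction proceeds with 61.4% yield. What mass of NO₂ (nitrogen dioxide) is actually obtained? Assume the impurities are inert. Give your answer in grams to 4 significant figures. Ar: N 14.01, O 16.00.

287.8 g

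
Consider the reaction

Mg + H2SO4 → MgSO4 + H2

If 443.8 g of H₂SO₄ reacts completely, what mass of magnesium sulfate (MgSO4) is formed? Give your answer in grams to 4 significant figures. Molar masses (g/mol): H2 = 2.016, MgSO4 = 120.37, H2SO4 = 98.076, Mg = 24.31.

n(H2SO4) = 443.80 g / 98.076 g/mol = 4.5251 mol.
From the equation the H2SO4:MgSO4 mole ratio is 1:1, so n(MgSO4) = 4.5251 × 1/1 = 4.5251 mol.
Mass of MgSO4 = 4.5251 mol × 120.37 g/mol = 544.68 g.

544.7 g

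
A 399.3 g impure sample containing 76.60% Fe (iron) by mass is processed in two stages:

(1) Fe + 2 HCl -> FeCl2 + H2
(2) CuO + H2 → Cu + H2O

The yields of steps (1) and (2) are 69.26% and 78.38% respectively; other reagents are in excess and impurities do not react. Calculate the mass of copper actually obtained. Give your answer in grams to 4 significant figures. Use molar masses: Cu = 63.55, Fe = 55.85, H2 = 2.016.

188.9 g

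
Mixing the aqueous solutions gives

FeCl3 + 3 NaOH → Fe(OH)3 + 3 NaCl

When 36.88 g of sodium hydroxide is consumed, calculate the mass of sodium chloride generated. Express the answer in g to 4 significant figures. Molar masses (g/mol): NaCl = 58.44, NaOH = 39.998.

n(NaOH) = 36.880 g / 39.998 g/mol = 0.92205 mol.
From the equation the NaOH:NaCl mole ratio is 3:3, so n(NaCl) = 0.92205 × 3/3 = 0.92205 mol.
Mass of NaCl = 0.92205 mol × 58.44 g/mol = 53.884 g.

53.88 g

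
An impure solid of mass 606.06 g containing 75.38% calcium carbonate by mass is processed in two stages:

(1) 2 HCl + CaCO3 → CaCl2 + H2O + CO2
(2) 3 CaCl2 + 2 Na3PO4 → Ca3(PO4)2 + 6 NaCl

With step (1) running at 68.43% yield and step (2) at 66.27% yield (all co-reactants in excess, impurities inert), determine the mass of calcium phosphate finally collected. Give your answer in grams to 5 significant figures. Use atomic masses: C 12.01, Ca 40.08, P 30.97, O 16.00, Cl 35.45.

214.01 g

Pure CaCO3 = 606.06 × 0.7538 = 456.848 g.
M(CaCO3) = 40.08 + 12.01 + 3(16.00) = 100.09 g/mol.
M(Ca3(PO4)2) = 3(40.08) + 2(30.97) + 8(16.00) = 310.18 g/mol.
n(CaCO3) = 456.848 / 100.09 = 4.56437 mol.
Step 1 (CaCO3:CaCl2 = 1:1): theoretical n(CaCl2) = 4.56437 mol; at 68.43% yield, n(CaCl2) = 3.12340 mol.
Step 2 (CaCl2:Ca3(PO4)2 = 3:1): theoretical n(Ca3(PO4)2) = 1.04113 mol, so theoretical mass = 1.04113 × 310.18 = 322.939 g.
At 66.27% yield, actual mass of Ca3(PO4)2 = 322.939 × 0.6627 = 214.012 g.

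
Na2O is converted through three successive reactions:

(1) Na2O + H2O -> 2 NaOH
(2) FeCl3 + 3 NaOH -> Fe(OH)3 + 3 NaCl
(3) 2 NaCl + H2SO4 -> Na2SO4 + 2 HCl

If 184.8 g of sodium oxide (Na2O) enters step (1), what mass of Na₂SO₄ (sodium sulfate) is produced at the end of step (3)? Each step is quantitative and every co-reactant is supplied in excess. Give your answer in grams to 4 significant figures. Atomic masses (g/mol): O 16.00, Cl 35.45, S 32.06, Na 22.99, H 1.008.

M(Na2O) = 2(22.99) + 16.00 = 61.98 g/mol.
M(Na2SO4) = 2(22.99) + 32.06 + 4(16.00) = 142.04 g/mol.
n(Na2O) = 184.8 / 61.98 = 2.9816 mol.
Reaction (1): Na2O→NaOH ratio 1:2 ⇒ n(NaOH) = 5.9632 mol.
Reaction (2): NaOH→NaCl ratio 3:3 ⇒ n(NaCl) = 5.9632 mol.
Reaction (3): NaCl→Na2SO4 ratio 2:1 ⇒ n(Na2SO4) = 2.9816 mol.
Mass of Na2SO4 = 2.9816 × 142.04 = 423.51 g.

423.5 g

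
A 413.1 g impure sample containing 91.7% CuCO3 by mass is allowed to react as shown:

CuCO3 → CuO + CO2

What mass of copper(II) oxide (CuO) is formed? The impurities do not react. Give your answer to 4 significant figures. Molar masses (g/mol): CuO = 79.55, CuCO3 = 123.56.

Mass of pure CuCO3 = 413.1 g × 0.917 = 378.81 g.
n(CuCO3) = 378.81 g / 123.56 g/mol = 3.0658 mol.
From the equation the CuCO3:CuO mole ratio is 1:1, so n(CuO) = 3.0658 × 1/1 = 3.0658 mol.
Mass of CuO = 3.0658 mol × 79.55 g/mol = 243.89 g.

243.9 g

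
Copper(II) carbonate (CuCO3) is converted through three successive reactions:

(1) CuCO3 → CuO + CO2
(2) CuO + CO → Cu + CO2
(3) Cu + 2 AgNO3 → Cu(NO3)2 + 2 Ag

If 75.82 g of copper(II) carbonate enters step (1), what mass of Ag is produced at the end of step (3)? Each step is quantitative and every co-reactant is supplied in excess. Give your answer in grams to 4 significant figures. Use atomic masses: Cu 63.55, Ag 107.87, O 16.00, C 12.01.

132.4 g

M(CuCO3) = 63.55 + 12.01 + 3(16.00) = 123.56 g/mol.
M(Ag) = 107.87 g/mol.
n(CuCO3) = 75.82 / 123.56 = 0.61363 mol.
Reaction (1): CuCO3→CuO ratio 1:1 ⇒ n(CuO) = 0.61363 mol.
Reaction (2): CuO→Cu ratio 1:1 ⇒ n(Cu) = 0.61363 mol.
Reaction (3): Cu→Ag ratio 1:2 ⇒ n(Ag) = 1.2273 mol.
Mass of Ag = 1.2273 × 107.87 = 132.38 g.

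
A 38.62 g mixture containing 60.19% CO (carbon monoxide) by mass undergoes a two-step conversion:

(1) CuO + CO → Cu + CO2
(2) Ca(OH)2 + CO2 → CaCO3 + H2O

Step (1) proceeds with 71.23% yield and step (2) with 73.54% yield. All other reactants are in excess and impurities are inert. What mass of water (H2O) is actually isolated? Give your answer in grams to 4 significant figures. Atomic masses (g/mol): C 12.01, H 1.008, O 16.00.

7.832 g

Pure CO = 38.62 × 0.6019 = 23.245 g.
M(CO) = 12.01 + 16.00 = 28.01 g/mol.
M(H2O) = 2(1.008) + 16.00 = 18.016 g/mol.
n(CO) = 23.245 / 28.01 = 0.82990 mol.
Step 1 (CO:CO2 = 1:1): theoretical n(CO2) = 0.82990 mol; at 71.23% yield, n(CO2) = 0.59113 mol.
Step 2 (CO2:H2O = 1:1): theoretical n(H2O) = 0.59113 mol, so theoretical mass = 0.59113 × 18.016 = 10.650 g.
At 73.54% yield, actual mass of H2O = 10.650 × 0.7354 = 7.8319 g.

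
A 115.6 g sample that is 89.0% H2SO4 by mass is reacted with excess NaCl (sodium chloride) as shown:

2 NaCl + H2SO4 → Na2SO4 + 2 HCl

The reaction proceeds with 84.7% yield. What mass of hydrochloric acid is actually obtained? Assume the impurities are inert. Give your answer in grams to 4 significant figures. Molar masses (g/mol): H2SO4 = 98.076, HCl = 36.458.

Pure H2SO4 available = 115.6 g × 0.890 = 102.88 g.
n(H2SO4) = 102.88 g / 98.076 g/mol = 1.0490 mol.
From the equation the H2SO4:HCl mole ratio is 1:2, so n(HCl) = 1.0490 × 2/1 = 2.0980 mol.
Mass of HCl = 2.0980 mol × 36.458 g/mol = 76.491 g.
Actual mass collected = 76.491 g × 0.847 = 64.788 g.

64.79 g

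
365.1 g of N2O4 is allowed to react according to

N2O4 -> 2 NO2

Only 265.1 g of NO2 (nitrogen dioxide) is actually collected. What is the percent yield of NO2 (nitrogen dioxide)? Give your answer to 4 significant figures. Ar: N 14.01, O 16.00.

72.61 %

M(N2O4) = 2(14.01) + 4(16.00) = 92.02 g/mol.
M(NO2) = 14.01 + 2(16.00) = 46.01 g/mol.
n(N2O4) = 365.10 g / 92.02 g/mol = 3.9676 mol.
From the equation the N2O4:NO2 mole ratio is 1:2, so n(NO2) = 3.9676 × 2/1 = 7.9352 mol.
Mass of NO2 = 7.9352 mol × 46.01 g/mol = 365.10 g.
This is the theoretical yield. Percent yield = 265.1 g / 365.10 g × 100% = 72.610%.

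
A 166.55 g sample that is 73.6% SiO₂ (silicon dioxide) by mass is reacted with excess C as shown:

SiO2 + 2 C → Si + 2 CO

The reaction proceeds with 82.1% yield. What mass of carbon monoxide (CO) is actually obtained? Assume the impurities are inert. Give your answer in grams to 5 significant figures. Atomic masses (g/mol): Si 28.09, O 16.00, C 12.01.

Pure SiO2 available = 166.55 g × 0.736 = 122.581 g.
M(SiO2) = 28.09 + 2(16.00) = 60.09 g/mol.
M(CO) = 12.01 + 16.00 = 28.01 g/mol.
n(SiO2) = 122.581 g / 60.09 g/mol = 2.03995 mol.
From the equation the SiO2:CO mole ratio is 1:2, so n(CO) = 2.03995 × 2/1 = 4.07991 mol.
Mass of CO = 4.07991 mol × 28.01 g/mol = 114.278 g.
Actual mass collected = 114.278 g × 0.821 = 93.8224 g.

93.822 g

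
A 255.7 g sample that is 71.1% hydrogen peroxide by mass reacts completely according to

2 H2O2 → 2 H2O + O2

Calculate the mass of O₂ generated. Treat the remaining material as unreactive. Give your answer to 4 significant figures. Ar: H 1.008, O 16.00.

85.51 g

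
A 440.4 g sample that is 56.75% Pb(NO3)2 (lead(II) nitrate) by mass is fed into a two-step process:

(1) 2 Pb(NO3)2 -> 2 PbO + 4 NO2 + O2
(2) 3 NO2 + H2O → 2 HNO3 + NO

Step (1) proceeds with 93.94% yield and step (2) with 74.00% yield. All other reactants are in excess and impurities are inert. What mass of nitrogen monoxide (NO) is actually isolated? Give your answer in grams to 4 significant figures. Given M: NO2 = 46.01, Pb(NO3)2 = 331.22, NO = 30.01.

Pure Pb(NO3)2 = 440.4 × 0.5675 = 249.93 g.
n(Pb(NO3)2) = 249.93 / 331.22 = 0.75456 mol.
Step 1 (Pb(NO3)2:NO2 = 2:4): theoretical n(NO2) = 1.5091 mol; at 93.94% yield, n(NO2) = 1.4177 mol.
Step 2 (NO2:NO = 3:1): theoretical n(NO) = 0.47256 mol, so theoretical mass = 0.47256 × 30.01 = 14.181 g.
At 74.00% yield, actual mass of NO = 14.181 × 0.7400 = 10.494 g.

10.49 g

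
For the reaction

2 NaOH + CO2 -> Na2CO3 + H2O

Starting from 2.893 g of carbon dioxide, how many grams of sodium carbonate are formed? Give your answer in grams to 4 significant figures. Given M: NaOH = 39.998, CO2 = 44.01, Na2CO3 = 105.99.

6.967 g

n(CO2) = 2.8930 g / 44.01 g/mol = 0.065735 mol.
From the equation the CO2:Na2CO3 mole ratio is 1:1, so n(Na2CO3) = 0.065735 × 1/1 = 0.065735 mol.
Mass of Na2CO3 = 0.065735 mol × 105.99 g/mol = 6.9673 g.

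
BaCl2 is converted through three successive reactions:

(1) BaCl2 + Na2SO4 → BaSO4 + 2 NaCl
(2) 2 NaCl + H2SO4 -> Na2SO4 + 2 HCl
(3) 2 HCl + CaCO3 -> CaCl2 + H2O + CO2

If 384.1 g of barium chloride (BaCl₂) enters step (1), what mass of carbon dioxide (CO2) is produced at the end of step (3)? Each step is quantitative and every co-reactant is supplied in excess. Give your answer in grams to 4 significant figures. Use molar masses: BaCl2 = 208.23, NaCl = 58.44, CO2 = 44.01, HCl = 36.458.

81.18 g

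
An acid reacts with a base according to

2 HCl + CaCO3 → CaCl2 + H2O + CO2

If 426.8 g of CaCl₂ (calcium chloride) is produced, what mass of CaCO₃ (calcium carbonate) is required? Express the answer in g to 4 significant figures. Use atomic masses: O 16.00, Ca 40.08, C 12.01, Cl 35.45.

M(CaCl2) = 40.08 + 2(35.45) = 110.98 g/mol.
M(CaCO3) = 40.08 + 12.01 + 3(16.00) = 100.09 g/mol.
n(CaCl2) = 426.80 g / 110.98 g/mol = 3.8457 mol.
From the equation the CaCl2:CaCO3 mole ratio is 1:1, so n(CaCO3) = 3.8457 × 1/1 = 3.8457 mol.
Mass of CaCO3 = 3.8457 mol × 100.09 g/mol = 384.92 g.

384.9 g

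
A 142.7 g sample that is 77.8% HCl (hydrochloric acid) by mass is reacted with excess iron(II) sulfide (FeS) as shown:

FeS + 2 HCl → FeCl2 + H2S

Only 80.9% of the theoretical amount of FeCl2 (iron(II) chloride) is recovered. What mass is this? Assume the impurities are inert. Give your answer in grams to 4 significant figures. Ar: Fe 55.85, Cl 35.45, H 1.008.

Pure HCl available = 142.7 g × 0.778 = 111.02 g.
M(HCl) = 1.008 + 35.45 = 36.458 g/mol.
M(FeCl2) = 55.85 + 2(35.45) = 126.75 g/mol.
n(HCl) = 111.02 g / 36.458 g/mol = 3.0452 mol.
From the equation the HCl:FeCl2 mole ratio is 2:1, so n(FeCl2) = 3.0452 × 1/2 = 1.5226 mol.
Mass of FeCl2 = 1.5226 mol × 126.75 g/mol = 192.99 g.
Actual mass collected = 192.99 g × 0.809 = 156.13 g.

156.1 g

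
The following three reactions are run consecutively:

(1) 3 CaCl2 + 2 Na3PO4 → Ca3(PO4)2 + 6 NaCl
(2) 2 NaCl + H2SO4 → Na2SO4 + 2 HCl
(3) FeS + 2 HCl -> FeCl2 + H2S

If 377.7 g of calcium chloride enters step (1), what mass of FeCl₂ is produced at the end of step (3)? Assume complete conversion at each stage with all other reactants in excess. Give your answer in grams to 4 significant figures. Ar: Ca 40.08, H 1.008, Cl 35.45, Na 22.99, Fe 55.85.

M(CaCl2) = 40.08 + 2(35.45) = 110.98 g/mol.
M(FeCl2) = 55.85 + 2(35.45) = 126.75 g/mol.
n(CaCl2) = 377.7 / 110.98 = 3.4033 mol.
Reaction (1): CaCl2→NaCl ratio 3:6 ⇒ n(NaCl) = 6.8066 mol.
Reaction (2): NaCl→HCl ratio 2:2 ⇒ n(HCl) = 6.8066 mol.
Reaction (3): HCl→FeCl2 ratio 2:1 ⇒ n(FeCl2) = 3.4033 mol.
Mass of FeCl2 = 3.4033 × 126.75 = 431.37 g.

431.4 g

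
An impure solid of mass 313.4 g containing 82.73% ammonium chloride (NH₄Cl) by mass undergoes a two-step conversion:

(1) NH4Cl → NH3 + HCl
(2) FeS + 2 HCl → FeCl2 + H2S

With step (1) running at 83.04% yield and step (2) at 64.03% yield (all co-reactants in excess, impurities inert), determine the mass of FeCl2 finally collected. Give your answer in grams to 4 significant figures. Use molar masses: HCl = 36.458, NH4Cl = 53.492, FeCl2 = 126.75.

163.3 g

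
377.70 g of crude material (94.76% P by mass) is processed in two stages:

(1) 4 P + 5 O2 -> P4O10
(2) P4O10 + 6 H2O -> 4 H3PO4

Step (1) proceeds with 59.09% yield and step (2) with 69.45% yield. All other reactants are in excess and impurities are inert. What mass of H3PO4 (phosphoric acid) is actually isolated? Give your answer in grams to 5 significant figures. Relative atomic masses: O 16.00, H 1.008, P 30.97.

464.75 g

Pure P = 377.70 × 0.9476 = 357.909 g.
M(P) = 30.97 g/mol.
M(H3PO4) = 3(1.008) + 30.97 + 4(16.00) = 97.994 g/mol.
n(P) = 357.909 / 30.97 = 11.5566 mol.
Step 1 (P:P4O10 = 4:1): theoretical n(P4O10) = 2.88915 mol; at 59.09% yield, n(P4O10) = 1.70720 mol.
Step 2 (P4O10:H3PO4 = 1:4): theoretical n(H3PO4) = 6.82881 mol, so theoretical mass = 6.82881 × 97.994 = 669.182 g.
At 69.45% yield, actual mass of H3PO4 = 669.182 × 0.6945 = 464.747 g.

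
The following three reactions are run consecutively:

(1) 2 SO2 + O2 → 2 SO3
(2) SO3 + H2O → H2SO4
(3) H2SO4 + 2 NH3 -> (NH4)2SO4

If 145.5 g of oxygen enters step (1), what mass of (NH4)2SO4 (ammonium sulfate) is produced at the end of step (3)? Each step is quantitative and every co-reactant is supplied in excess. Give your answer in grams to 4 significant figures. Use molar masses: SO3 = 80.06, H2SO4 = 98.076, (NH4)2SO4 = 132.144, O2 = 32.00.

1202 g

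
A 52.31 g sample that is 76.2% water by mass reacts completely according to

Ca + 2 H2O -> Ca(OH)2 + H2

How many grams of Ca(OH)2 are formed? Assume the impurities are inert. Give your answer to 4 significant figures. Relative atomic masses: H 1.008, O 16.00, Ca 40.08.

81.97 g

Mass of pure H2O = 52.31 g × 0.762 = 39.860 g.
M(H2O) = 2(1.008) + 16.00 = 18.016 g/mol.
M(Ca(OH)2) = 40.08 + 2(16.00) + 2(1.008) = 74.096 g/mol.
n(H2O) = 39.860 g / 18.016 g/mol = 2.2125 mol.
From the equation the H2O:Ca(OH)2 mole ratio is 2:1, so n(Ca(OH)2) = 2.2125 × 1/2 = 1.1062 mol.
Mass of Ca(OH)2 = 1.1062 mol × 74.096 g/mol = 81.968 g.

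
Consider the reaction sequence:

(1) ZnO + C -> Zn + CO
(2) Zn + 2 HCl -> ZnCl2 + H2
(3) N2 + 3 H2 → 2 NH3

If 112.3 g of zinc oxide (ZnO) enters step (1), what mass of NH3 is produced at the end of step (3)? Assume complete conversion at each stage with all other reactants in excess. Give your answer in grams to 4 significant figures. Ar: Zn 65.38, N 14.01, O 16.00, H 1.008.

M(ZnO) = 65.38 + 16.00 = 81.38 g/mol.
M(NH3) = 14.01 + 3(1.008) = 17.034 g/mol.
n(ZnO) = 112.3 / 81.38 = 1.3799 mol.
Reaction (1): ZnO→Zn ratio 1:1 ⇒ n(Zn) = 1.3799 mol.
Reaction (2): Zn→H2 ratio 1:1 ⇒ n(H2) = 1.3799 mol.
Reaction (3): H2→NH3 ratio 3:2 ⇒ n(NH3) = 0.91996 mol.
Mass of NH3 = 0.91996 × 17.034 = 15.671 g.

15.67 g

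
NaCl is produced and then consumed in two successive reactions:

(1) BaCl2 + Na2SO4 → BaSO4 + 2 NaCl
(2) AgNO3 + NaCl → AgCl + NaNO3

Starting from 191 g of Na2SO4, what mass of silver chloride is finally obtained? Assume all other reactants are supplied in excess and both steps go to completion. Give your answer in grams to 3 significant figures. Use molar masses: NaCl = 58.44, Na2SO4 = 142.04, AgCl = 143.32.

385 g

n(Na2SO4) = 191.0 / 142.04 = 1.345 mol.
Step 1 gives a 1:2 ratio of Na2SO4 to NaCl, so n(NaCl) = 2.689 mol.
In step 2 the NaCl:AgCl ratio is 1:1, so n(AgCl) = 2.689 mol.
Mass of AgCl = 2.689 × 143.32 = 385.4 g.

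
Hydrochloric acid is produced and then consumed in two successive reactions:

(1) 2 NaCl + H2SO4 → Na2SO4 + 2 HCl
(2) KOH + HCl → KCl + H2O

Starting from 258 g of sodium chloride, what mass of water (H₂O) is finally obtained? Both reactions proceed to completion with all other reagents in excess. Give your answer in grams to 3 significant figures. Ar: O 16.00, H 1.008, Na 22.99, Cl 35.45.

79.5 g

M(NaCl) = 22.99 + 35.45 = 58.44 g/mol.
M(H2O) = 2(1.008) + 16.00 = 18.016 g/mol.
n(NaCl) = 258.0 / 58.44 = 4.415 mol.
Step 1 gives a 2:2 ratio of NaCl to HCl, so n(HCl) = 4.415 mol.
In step 2 the HCl:H2O ratio is 1:1, so n(H2O) = 4.415 mol.
Mass of H2O = 4.415 × 18.016 = 79.54 g.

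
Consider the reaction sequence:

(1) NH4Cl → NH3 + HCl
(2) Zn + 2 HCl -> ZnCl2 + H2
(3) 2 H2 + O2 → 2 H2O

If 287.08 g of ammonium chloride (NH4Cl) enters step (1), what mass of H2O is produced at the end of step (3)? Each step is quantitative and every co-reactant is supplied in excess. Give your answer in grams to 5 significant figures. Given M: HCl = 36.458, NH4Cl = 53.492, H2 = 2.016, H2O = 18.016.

48.344 g

n(NH4Cl) = 287.08 / 53.492 = 5.36678 mol.
Reaction (1): NH4Cl→HCl ratio 1:1 ⇒ n(HCl) = 5.36678 mol.
Reaction (2): HCl→H2 ratio 2:1 ⇒ n(H2) = 2.68339 mol.
Reaction (3): H2→H2O ratio 2:2 ⇒ n(H2O) = 2.68339 mol.
Mass of H2O = 2.68339 × 18.016 = 48.3440 g.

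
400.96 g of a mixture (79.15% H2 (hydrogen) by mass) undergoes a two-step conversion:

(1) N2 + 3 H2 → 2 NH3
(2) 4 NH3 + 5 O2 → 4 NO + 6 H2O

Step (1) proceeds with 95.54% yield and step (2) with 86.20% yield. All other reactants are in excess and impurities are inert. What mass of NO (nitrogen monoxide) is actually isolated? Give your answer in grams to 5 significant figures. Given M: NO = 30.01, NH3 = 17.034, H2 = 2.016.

2593.8 g

Pure H2 = 400.96 × 0.7915 = 317.360 g.
n(H2) = 317.360 / 2.016 = 157.421 mol.
Step 1 (H2:NH3 = 3:2): theoretical n(NH3) = 104.947 mol; at 95.54% yield, n(NH3) = 100.266 mol.
Step 2 (NH3:NO = 4:4): theoretical n(NO) = 100.266 mol, so theoretical mass = 100.266 × 30.01 = 3008.99 g.
At 86.20% yield, actual mass of NO = 3008.99 × 0.8620 = 2593.75 g.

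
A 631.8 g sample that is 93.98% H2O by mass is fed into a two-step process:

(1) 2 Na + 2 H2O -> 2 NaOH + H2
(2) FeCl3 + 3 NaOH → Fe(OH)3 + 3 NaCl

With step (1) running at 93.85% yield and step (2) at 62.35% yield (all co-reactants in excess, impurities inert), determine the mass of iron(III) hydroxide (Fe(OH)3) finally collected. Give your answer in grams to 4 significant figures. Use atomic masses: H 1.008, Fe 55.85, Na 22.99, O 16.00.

687.0 g

Pure H2O = 631.8 × 0.9398 = 593.77 g.
M(H2O) = 2(1.008) + 16.00 = 18.016 g/mol.
M(Fe(OH)3) = 55.85 + 3(16.00) + 3(1.008) = 106.874 g/mol.
n(H2O) = 593.77 / 18.016 = 32.958 mol.
Step 1 (H2O:NaOH = 2:2): theoretical n(NaOH) = 32.958 mol; at 93.85% yield, n(NaOH) = 30.931 mol.
Step 2 (NaOH:Fe(OH)3 = 3:1): theoretical n(Fe(OH)3) = 10.310 mol, so theoretical mass = 10.310 × 106.874 = 1101.9 g.
At 62.35% yield, actual mass of Fe(OH)3 = 1101.9 × 0.6235 = 687.03 g.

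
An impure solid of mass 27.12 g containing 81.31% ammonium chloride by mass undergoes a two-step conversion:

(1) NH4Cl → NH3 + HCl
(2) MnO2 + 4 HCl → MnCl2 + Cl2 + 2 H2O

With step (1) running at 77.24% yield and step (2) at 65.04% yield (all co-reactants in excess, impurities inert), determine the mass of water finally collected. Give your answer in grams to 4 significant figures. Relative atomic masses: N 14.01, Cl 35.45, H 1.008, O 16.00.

1.866 g

Pure NH4Cl = 27.12 × 0.8131 = 22.051 g.
M(NH4Cl) = 14.01 + 4(1.008) + 35.45 = 53.492 g/mol.
M(H2O) = 2(1.008) + 16.00 = 18.016 g/mol.
n(NH4Cl) = 22.051 / 53.492 = 0.41223 mol.
Step 1 (NH4Cl:HCl = 1:1): theoretical n(HCl) = 0.41223 mol; at 77.24% yield, n(HCl) = 0.31841 mol.
Step 2 (HCl:H2O = 4:2): theoretical n(H2O) = 0.15921 mol, so theoretical mass = 0.15921 × 18.016 = 2.8682 g.
At 65.04% yield, actual mass of H2O = 2.8682 × 0.6504 = 1.8655 g.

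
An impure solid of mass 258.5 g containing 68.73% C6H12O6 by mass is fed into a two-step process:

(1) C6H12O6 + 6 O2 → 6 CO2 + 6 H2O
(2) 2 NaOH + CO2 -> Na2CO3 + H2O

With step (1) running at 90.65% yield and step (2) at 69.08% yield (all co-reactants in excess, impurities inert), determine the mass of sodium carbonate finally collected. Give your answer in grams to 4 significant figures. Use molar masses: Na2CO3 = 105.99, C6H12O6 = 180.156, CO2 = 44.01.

Pure C6H12O6 = 258.5 × 0.6873 = 177.67 g.
n(C6H12O6) = 177.67 / 180.156 = 0.98618 mol.
Step 1 (C6H12O6:CO2 = 1:6): theoretical n(CO2) = 5.9171 mol; at 90.65% yield, n(CO2) = 5.3639 mol.
Step 2 (CO2:Na2CO3 = 1:1): theoretical n(Na2CO3) = 5.3639 mol, so theoretical mass = 5.3639 × 105.99 = 568.52 g.
At 69.08% yield, actual mass of Na2CO3 = 568.52 × 0.6908 = 392.73 g.

392.7 g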